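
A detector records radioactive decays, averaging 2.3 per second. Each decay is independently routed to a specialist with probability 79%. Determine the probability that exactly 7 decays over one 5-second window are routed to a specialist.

0.1149

Thinning: the decays that are routed to a specialist themselves form a Poisson process with rate 0.79 × 2.3 = 1.817 per second.
Over the interval, μ = 1.817 × 5 = 9.085 (a 5-second window = 5 seconds).
P(N = 7) = e^(−9.085) · 9.085^7/7! ≈ 0.1149.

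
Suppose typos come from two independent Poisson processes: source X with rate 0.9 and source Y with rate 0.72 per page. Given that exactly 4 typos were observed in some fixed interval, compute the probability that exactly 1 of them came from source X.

Given the total, each event is independently from source X with probability p = λ_X/(λ_X+λ_Y) = 0.9/1.62 ≈ 0.5556.
So K ~ Binomial(4, 0.9/1.62): P(K = 1) = C(4,1) · (0.9/1.62)^1 · (0.72/1.62)^3 ≈ 0.1951.

0.1951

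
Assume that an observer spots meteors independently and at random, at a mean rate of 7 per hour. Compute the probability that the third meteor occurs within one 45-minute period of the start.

0.8949

Over the interval, μ = 7 × 0.75 = 5.25 (a 45-minute period = 0.75 hours).
The third arrival falls in the interval iff at least 3 events occur there: P(S_3 ≤ t) = P(N ≥ 3) = 1 − P(N ≤ 2) ≈ 0.8949.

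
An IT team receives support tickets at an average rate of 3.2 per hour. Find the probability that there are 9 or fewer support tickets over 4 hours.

Over the interval, μ = 3.2 × 4 = 12.8 (4 hours).
P(N ≤ 9) = Σ_{j=0}^{9} e^(−μ) μ^j/j! ≈ 0.1794.

0.1794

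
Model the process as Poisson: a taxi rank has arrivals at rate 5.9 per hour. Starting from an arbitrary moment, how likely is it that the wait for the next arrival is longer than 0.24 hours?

The wait for the next event is exponential with rate λ = 5.9 per hour.
P(T > 0.24) = e^(−λt) = e^(−5.9 × 0.24) = e^(−1.416) ≈ 0.2427.

0.2427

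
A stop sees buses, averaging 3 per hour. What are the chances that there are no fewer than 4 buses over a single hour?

With mean μ = 3 per hour,
P(N ≥ 4) = 1 − P(N ≤ 3) = 1 − Σ_{j=0}^{3} e^(−μ) μ^j/j! ≈ 0.3528.

0.3528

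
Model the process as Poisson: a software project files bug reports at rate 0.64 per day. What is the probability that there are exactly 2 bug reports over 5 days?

Over the interval, μ = 0.64 × 5 = 3.2 (5 days).
P(N = 2) = e^(−μ) μ^2/2! = e^(−3.2) · 3.2^2/2 ≈ 0.2087.

0.2087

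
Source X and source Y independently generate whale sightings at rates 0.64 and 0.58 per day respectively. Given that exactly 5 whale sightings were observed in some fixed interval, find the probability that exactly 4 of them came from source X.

0.1800

Given the total, each event is independently from source X with probability p = λ_X/(λ_X+λ_Y) = 0.64/1.22 ≈ 0.5246.
So K ~ Binomial(5, 0.64/1.22): P(K = 4) = C(5,4) · (0.64/1.22)^4 · (0.58/1.22)^1 ≈ 0.1800.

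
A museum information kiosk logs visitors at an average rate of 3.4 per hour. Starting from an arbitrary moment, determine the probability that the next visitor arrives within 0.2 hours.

Inter-arrival times are exponential with rate λ = 3.4 per hour.
P(T ≤ 0.2) = 1 − e^(−λt) = 1 − e^(−3.4 × 0.2) = 1 − e^(−0.68) ≈ 0.4934.

0.4934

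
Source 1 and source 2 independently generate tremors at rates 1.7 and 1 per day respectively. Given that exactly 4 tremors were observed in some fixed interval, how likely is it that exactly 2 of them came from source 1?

0.3263

Given the total, each event is independently from source 1 with probability p = λ_1/(λ_1+λ_2) = 1.7/2.7 ≈ 0.6296.
So K ~ Binomial(4, 1.7/2.7): P(K = 2) = C(4,2) · (1.7/2.7)^2 · (1/2.7)^2 ≈ 0.3263.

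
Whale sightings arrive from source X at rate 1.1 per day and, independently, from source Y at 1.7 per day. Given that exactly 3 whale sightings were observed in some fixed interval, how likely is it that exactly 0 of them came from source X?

0.2238

Given the total, each event is independently from source X with probability p = λ_X/(λ_X+λ_Y) = 1.1/2.8 ≈ 0.3929.
So K ~ Binomial(3, 1.1/2.8): P(K = 0) = C(3,0) · (1.1/2.8)^0 · (1.7/2.8)^3 ≈ 0.2238.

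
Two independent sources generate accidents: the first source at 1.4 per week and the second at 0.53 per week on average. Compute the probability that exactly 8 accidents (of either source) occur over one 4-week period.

0.1389

Independent Poisson processes superpose: combined rate λ = 1.4 + 0.53 = 1.93 per week.
Over the interval, μ = 1.93 × 4 = 7.72 (a 4-week period = 4 weeks).
P(N = 8) = e^(−7.72) · 7.72^8/8! ≈ 0.1389.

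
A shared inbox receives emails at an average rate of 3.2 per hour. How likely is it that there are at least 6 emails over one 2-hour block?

Over the interval, μ = 3.2 × 2 = 6.4 (a 2-hour block = 2 hours).
P(N ≥ 6) = 1 − P(N ≤ 5) = 1 − Σ_{j=0}^{5} e^(−μ) μ^j/j! ≈ 0.6163.

0.6163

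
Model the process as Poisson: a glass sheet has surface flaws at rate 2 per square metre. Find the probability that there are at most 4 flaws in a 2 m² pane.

0.6288

Over the interval, μ = 2 × 2 = 4 (a 2 m² pane = 2 square metres).
P(N ≤ 4) = Σ_{j=0}^{4} e^(−μ) μ^j/j! ≈ 0.6288.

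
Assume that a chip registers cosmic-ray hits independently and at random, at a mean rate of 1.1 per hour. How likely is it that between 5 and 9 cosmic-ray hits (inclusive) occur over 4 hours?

Over the interval, μ = 1.1 × 4 = 4.4 (4 hours).
P(5 ≤ N ≤ 9) = Σ_{j=5}^{9} e^(−4.4) · 4.4^j/j! ≈ 0.4339.

0.4339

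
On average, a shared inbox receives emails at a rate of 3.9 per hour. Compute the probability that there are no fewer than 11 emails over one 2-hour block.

Over the interval, μ = 3.9 × 2 = 7.8 (a 2-hour block = 2 hours).
P(N ≥ 11) = 1 − P(N ≤ 10) = 1 − Σ_{j=0}^{10} e^(−μ) μ^j/j! ≈ 0.1648.

0.1648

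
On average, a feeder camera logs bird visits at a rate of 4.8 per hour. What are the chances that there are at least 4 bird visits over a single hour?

With mean μ = 4.8 per hour,
P(N ≥ 4) = 1 − P(N ≤ 3) = 1 − Σ_{j=0}^{3} e^(−μ) μ^j/j! ≈ 0.7058.

0.7058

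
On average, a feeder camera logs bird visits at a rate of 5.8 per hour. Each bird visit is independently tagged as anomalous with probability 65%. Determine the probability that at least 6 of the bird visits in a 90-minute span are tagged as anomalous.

0.4974

Thinning: the bird visits that are tagged as anomalous themselves form a Poisson process with rate 0.65 × 5.8 = 3.77 per hour.
Over the interval, μ = 3.77 × 1.5 = 5.655 (a 90-minute span = 1.5 hours).
P(N ≥ 6) = 1 − P(N ≤ 5) ≈ 0.4974.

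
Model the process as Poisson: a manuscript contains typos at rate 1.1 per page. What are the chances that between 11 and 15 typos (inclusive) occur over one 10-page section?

0.4475

Over the interval, μ = 1.1 × 10 = 11 (a 10-page section = 10 pages).
P(11 ≤ N ≤ 15) = Σ_{j=11}^{15} e^(−11) · 11^j/j! ≈ 0.4475.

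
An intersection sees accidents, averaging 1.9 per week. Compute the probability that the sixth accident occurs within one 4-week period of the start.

Over the interval, μ = 1.9 × 4 = 7.6 (a 4-week period = 4 weeks).
The sixth arrival falls in the interval iff at least 6 events occur there: P(S_6 ≤ t) = P(N ≥ 6) = 1 − P(N ≤ 5) ≈ 0.7693.

0.7693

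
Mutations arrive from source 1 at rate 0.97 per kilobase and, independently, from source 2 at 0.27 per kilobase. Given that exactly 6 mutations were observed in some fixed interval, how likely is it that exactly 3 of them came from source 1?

0.0988

Given the total, each event is independently from source 1 with probability p = λ_1/(λ_1+λ_2) = 0.97/1.24 ≈ 0.7823.
So K ~ Binomial(6, 0.97/1.24): P(K = 3) = C(6,3) · (0.97/1.24)^3 · (0.27/1.24)^3 ≈ 0.0988.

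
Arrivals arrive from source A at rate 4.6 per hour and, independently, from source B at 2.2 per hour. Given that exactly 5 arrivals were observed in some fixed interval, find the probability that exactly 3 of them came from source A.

0.3240

Given the total, each event is independently from source A with probability p = λ_A/(λ_A+λ_B) = 4.6/6.8 ≈ 0.6765.
So K ~ Binomial(5, 4.6/6.8): P(K = 3) = C(5,3) · (4.6/6.8)^3 · (2.2/6.8)^2 ≈ 0.3240.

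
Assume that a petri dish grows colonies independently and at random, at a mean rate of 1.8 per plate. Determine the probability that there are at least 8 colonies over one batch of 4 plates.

Over the interval, μ = 1.8 × 4 = 7.2 (a batch of 4 plates = 4 plates).
P(N ≥ 8) = 1 − P(N ≤ 7) = 1 − Σ_{j=0}^{7} e^(−μ) μ^j/j! ≈ 0.4311.

0.4311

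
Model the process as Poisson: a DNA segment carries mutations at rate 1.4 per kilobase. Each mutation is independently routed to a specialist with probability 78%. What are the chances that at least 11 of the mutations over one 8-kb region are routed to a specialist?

Thinning: the mutations that are routed to a specialist themselves form a Poisson process with rate 0.78 × 1.4 = 1.092 per kilobase.
Over the interval, μ = 1.092 × 8 = 8.736 (an 8-kb region = 8 kilobases).
P(N ≥ 11) = 1 − P(N ≤ 10) ≈ 0.2632.

0.2632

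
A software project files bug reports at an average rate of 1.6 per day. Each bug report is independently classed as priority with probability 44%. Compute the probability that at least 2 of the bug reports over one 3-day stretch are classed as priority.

0.6235

Thinning: the bug reports that are classed as priority themselves form a Poisson process with rate 0.44 × 1.6 = 0.704 per day.
Over the interval, μ = 0.704 × 3 = 2.112 (a 3-day stretch = 3 days).
P(N ≥ 2) = 1 − P(N ≤ 1) ≈ 0.6235.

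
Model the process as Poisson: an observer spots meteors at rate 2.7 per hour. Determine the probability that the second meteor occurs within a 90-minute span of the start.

Over the interval, μ = 2.7 × 1.5 = 4.05 (a 90-minute span = 1.5 hours).
The second arrival falls in the interval iff at least 2 events occur there: P(S_2 ≤ t) = P(N ≥ 2) = 1 − P(N ≤ 1) ≈ 0.9120.

0.9120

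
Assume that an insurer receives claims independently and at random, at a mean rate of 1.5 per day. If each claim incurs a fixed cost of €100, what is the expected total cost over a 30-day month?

€4500

E[N] = 1.5 × 30 = 45 (a 30-day month = 30 days); E[cost] = 45 × €100 = €4500.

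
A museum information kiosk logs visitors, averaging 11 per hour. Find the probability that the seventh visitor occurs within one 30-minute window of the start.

0.3140

Over the interval, μ = 11 × 0.5 = 5.5 (a 30-minute window = 0.5 hours).
The seventh arrival falls in the interval iff at least 7 events occur there: P(S_7 ≤ t) = P(N ≥ 7) = 1 − P(N ≤ 6) ≈ 0.3140.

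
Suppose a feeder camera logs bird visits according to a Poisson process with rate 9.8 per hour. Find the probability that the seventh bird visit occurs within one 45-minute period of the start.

Over the interval, μ = 9.8 × 0.75 = 7.35 (a 45-minute period = 0.75 hours).
The seventh arrival falls in the interval iff at least 7 events occur there: P(S_7 ≤ t) = P(N ≥ 7) = 1 − P(N ≤ 6) ≈ 0.6010.

0.6010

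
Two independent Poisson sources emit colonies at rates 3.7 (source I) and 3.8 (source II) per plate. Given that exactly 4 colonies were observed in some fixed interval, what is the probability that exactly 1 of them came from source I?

Given the total, each event is independently from source I with probability p = λ_I/(λ_I+λ_II) = 3.7/7.5 ≈ 0.4933.
So K ~ Binomial(4, 3.7/7.5): P(K = 1) = C(4,1) · (3.7/7.5)^1 · (3.8/7.5)^3 ≈ 0.2567.

0.2567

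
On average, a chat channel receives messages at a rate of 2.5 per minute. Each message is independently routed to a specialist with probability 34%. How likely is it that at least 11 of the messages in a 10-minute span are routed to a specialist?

0.2366

Thinning: the messages that are routed to a specialist themselves form a Poisson process with rate 0.34 × 2.5 = 0.85 per minute.
Over the interval, μ = 0.85 × 10 = 8.5 (a 10-minute span = 10 minutes).
P(N ≥ 11) = 1 − P(N ≤ 10) ≈ 0.2366.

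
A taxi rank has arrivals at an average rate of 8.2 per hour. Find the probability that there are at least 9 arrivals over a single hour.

With mean μ = 8.2 per hour,
P(N ≥ 9) = 1 − P(N ≤ 8) = 1 − Σ_{j=0}^{8} e^(−μ) μ^j/j! ≈ 0.4353.

0.4353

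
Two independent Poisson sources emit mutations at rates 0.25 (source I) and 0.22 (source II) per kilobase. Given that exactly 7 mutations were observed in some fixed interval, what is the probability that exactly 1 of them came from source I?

0.0392

Given the total, each event is independently from source I with probability p = λ_I/(λ_I+λ_II) = 0.25/0.47 ≈ 0.5319.
So K ~ Binomial(7, 0.25/0.47): P(K = 1) = C(7,1) · (0.25/0.47)^1 · (0.22/0.47)^6 ≈ 0.0392.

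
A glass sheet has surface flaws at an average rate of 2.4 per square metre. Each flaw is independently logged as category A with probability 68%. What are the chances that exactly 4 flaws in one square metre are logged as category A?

Thinning: the flaws that are logged as category A themselves form a Poisson process with rate 0.68 × 2.4 = 1.632 per square metre.
So μ = 1.632.
P(N = 4) = e^(−1.632) · 1.632^4/4! ≈ 0.0578.

0.0578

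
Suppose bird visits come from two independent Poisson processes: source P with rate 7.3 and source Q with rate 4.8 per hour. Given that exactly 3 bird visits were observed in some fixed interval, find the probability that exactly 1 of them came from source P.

Given the total, each event is independently from source P with probability p = λ_P/(λ_P+λ_Q) = 7.3/12.1 ≈ 0.6033.
So K ~ Binomial(3, 7.3/12.1): P(K = 1) = C(3,1) · (7.3/12.1)^1 · (4.8/12.1)^2 ≈ 0.2848.

0.2848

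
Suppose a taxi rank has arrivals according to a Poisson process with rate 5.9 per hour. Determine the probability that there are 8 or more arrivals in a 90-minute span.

0.6582

Over the interval, μ = 5.9 × 1.5 = 8.85 (a 90-minute span = 1.5 hours).
P(N ≥ 8) = 1 − P(N ≤ 7) = 1 − Σ_{j=0}^{7} e^(−μ) μ^j/j! ≈ 0.6582.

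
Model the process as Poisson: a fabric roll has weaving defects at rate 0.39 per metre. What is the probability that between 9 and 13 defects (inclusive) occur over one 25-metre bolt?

Over the interval, μ = 0.39 × 25 = 9.75 (a 25-metre bolt = 25 metres).
P(9 ≤ N ≤ 13) = Σ_{j=9}^{13} e^(−9.75) · 9.75^j/j! ≈ 0.5203.

0.5203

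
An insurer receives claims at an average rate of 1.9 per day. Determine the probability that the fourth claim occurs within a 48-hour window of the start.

Over the interval, μ = 1.9 × 2 = 3.8 (a 48-hour window = 2 days).
The fourth arrival falls in the interval iff at least 4 events occur there: P(S_4 ≤ t) = P(N ≥ 4) = 1 − P(N ≤ 3) ≈ 0.5265.

0.5265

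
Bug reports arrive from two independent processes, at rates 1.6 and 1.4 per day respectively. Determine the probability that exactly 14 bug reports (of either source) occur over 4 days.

0.0905

Independent Poisson processes superpose: combined rate λ = 1.6 + 1.4 = 3 per day.
Over the interval, μ = 3 × 4 = 12 (4 days).
P(N = 14) = e^(−12) · 12^14/14! ≈ 0.0905.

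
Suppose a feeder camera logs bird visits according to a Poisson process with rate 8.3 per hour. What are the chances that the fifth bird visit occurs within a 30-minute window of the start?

Over the interval, μ = 8.3 × 0.5 = 4.15 (a 30-minute window = 0.5 hours).
The fifth arrival falls in the interval iff at least 5 events occur there: P(S_5 ≤ t) = P(N ≥ 5) = 1 − P(N ≤ 4) ≈ 0.4004.

0.4004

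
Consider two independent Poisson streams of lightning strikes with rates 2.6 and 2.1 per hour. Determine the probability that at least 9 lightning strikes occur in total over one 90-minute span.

Independent Poisson processes superpose: combined rate λ = 2.6 + 2.1 = 4.7 per hour.
Over the interval, μ = 4.7 × 1.5 = 7.05 (a 90-minute span = 1.5 hours).
P(N ≥ 9) = 1 − P(N ≤ 8) ≈ 0.2775.

0.2775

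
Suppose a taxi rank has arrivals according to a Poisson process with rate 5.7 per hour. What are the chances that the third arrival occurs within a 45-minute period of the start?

0.7995

Over the interval, μ = 5.7 × 0.75 = 4.275 (a 45-minute period = 0.75 hours).
The third arrival falls in the interval iff at least 3 events occur there: P(S_3 ≤ t) = P(N ≥ 3) = 1 − P(N ≤ 2) ≈ 0.7995.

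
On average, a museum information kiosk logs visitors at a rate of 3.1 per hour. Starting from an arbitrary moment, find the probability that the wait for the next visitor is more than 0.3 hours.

0.3946

The wait for the next event is exponential with rate λ = 3.1 per hour.
P(T > 0.3) = e^(−λt) = e^(−3.1 × 0.3) = e^(−0.93) ≈ 0.3946.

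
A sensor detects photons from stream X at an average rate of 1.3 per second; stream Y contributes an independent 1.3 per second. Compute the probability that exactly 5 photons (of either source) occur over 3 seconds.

Independent Poisson processes superpose: combined rate λ = 1.3 + 1.3 = 2.6 per second.
Over the interval, μ = 2.6 × 3 = 7.8 (3 seconds).
P(N = 5) = e^(−7.8) · 7.8^5/5! ≈ 0.0986.

0.0986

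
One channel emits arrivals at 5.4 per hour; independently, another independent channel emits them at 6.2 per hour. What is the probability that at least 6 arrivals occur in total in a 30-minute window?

Independent Poisson processes superpose: combined rate λ = 5.4 + 6.2 = 11.6 per hour.
Over the interval, μ = 11.6 × 0.5 = 5.8 (a 30-minute window = 0.5 hours).
P(N ≥ 6) = 1 − P(N ≤ 5) ≈ 0.5217.

0.5217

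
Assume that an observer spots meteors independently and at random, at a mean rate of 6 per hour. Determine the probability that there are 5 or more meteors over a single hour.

0.7149

With mean μ = 6 per hour,
P(N ≥ 5) = 1 − P(N ≤ 4) = 1 − Σ_{j=0}^{4} e^(−μ) μ^j/j! ≈ 0.7149.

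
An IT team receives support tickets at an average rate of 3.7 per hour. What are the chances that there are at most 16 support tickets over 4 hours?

Over the interval, μ = 3.7 × 4 = 14.8 (4 hours).
P(N ≤ 16) = Σ_{j=0}^{16} e^(−μ) μ^j/j! ≈ 0.6832.

0.6832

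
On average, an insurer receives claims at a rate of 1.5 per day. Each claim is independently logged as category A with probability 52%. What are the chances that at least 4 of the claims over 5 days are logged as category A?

0.5468

Thinning: the claims that are logged as category A themselves form a Poisson process with rate 0.52 × 1.5 = 0.78 per day.
Over the interval, μ = 0.78 × 5 = 3.9 (5 days).
P(N ≥ 4) = 1 − P(N ≤ 3) ≈ 0.5468.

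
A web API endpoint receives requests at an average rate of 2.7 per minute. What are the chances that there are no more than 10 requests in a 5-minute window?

Over the interval, μ = 2.7 × 5 = 13.5 (a 5-minute window = 5 minutes).
P(N ≤ 10) = Σ_{j=0}^{10} e^(−μ) μ^j/j! ≈ 0.2112.

0.2112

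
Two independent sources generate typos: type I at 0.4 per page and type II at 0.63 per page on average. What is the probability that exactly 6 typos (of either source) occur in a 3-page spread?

Independent Poisson processes superpose: combined rate λ = 0.4 + 0.63 = 1.03 per page.
Over the interval, μ = 1.03 × 3 = 3.09 (a 3-page spread = 3 pages).
P(N = 6) = e^(−3.09) · 3.09^6/6! ≈ 0.0550.

0.0550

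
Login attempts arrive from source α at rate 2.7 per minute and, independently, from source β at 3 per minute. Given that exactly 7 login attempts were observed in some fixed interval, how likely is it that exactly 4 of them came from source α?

Given the total, each event is independently from source α with probability p = λ_α/(λ_α+λ_β) = 2.7/5.7 ≈ 0.4737.
So K ~ Binomial(7, 2.7/5.7): P(K = 4) = C(7,4) · (2.7/5.7)^4 · (3/5.7)^3 ≈ 0.2569.

0.2569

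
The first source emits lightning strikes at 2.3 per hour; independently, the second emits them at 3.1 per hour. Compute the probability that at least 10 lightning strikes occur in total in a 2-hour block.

Independent Poisson processes superpose: combined rate λ = 2.3 + 3.1 = 5.4 per hour.
Over the interval, μ = 5.4 × 2 = 10.8 (a 2-hour block = 2 hours).
P(N ≥ 10) = 1 − P(N ≤ 9) ≈ 0.6374.

0.6374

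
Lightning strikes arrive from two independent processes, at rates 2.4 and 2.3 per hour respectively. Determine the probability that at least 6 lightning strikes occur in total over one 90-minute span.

Independent Poisson processes superpose: combined rate λ = 2.4 + 2.3 = 4.7 per hour.
Over the interval, μ = 4.7 × 1.5 = 7.05 (a 90-minute span = 1.5 hours).
P(N ≥ 6) = 1 − P(N ≤ 5) ≈ 0.7056.

0.7056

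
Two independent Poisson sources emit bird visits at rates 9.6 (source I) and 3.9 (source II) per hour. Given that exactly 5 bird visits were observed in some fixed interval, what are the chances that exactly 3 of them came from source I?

0.3001

Given the total, each event is independently from source I with probability p = λ_I/(λ_I+λ_II) = 9.6/13.5 ≈ 0.7111.
So K ~ Binomial(5, 9.6/13.5): P(K = 3) = C(5,3) · (9.6/13.5)^3 · (3.9/13.5)^2 ≈ 0.3001.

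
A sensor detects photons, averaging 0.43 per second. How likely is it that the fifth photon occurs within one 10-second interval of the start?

Over the interval, μ = 0.43 × 10 = 4.3 (a 10-second interval = 10 seconds).
The fifth arrival falls in the interval iff at least 5 events occur there: P(S_5 ≤ t) = P(N ≥ 5) = 1 − P(N ≤ 4) ≈ 0.4296.

0.4296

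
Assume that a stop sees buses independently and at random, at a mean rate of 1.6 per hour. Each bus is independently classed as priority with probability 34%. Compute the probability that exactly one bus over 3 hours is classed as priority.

0.3191

Thinning: the buses that are classed as priority themselves form a Poisson process with rate 0.34 × 1.6 = 0.544 per hour.
Over the interval, μ = 0.544 × 3 = 1.632 (3 hours).
P(N = 1) = e^(−1.632) · 1.632^1/1! ≈ 0.3191.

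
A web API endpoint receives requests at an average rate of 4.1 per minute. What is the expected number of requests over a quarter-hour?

61.5

E[N] = λt = 4.1 × 15 = 61.5 (a quarter-hour = 15 minutes).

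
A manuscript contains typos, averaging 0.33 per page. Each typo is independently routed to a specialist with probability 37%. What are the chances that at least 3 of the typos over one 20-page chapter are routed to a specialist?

Thinning: the typos that are routed to a specialist themselves form a Poisson process with rate 0.37 × 0.33 = 0.1221 per page.
Over the interval, μ = 0.1221 × 20 = 2.442 (a 20-page chapter = 20 pages).
P(N ≥ 3) = 1 − P(N ≤ 2) ≈ 0.4412.

0.4412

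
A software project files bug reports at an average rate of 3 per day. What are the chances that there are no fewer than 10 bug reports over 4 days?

0.7576

Over the interval, μ = 3 × 4 = 12 (4 days).
P(N ≥ 10) = 1 − P(N ≤ 9) = 1 − Σ_{j=0}^{9} e^(−μ) μ^j/j! ≈ 0.7576.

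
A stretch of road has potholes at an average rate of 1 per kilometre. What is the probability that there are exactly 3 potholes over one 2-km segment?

0.1804

Over the interval, μ = 1 × 2 = 2 (a 2-km segment = 2 kilometres).
P(N = 3) = e^(−μ) μ^3/3! = e^(−2) · 2^3/6 ≈ 0.1804.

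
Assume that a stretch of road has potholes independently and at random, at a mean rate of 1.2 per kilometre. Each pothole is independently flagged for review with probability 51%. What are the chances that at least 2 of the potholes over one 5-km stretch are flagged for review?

0.8096

Thinning: the potholes that are flagged for review themselves form a Poisson process with rate 0.51 × 1.2 = 0.612 per kilometre.
Over the interval, μ = 0.612 × 5 = 3.06 (a 5-km stretch = 5 kilometres).
P(N ≥ 2) = 1 − P(N ≤ 1) ≈ 0.8096.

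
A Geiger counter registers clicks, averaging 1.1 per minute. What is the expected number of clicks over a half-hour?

33

E[N] = λt = 1.1 × 30 = 33 (a half-hour = 30 minutes).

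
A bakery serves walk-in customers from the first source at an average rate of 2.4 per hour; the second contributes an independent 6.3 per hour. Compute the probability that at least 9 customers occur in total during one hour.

Independent Poisson processes superpose: combined rate λ = 2.4 + 6.3 = 8.7 per hour.
So μ = 8.7.
P(N ≥ 9) = 1 − P(N ≤ 8) ≈ 0.5042.

0.5042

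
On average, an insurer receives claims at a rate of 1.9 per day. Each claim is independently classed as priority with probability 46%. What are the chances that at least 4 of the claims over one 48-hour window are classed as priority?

Thinning: the claims that are classed as priority themselves form a Poisson process with rate 0.46 × 1.9 = 0.874 per day.
Over the interval, μ = 0.874 × 2 = 1.748 (a 48-hour window = 2 days).
P(N ≥ 4) = 1 − P(N ≤ 3) ≈ 0.1005.

0.1005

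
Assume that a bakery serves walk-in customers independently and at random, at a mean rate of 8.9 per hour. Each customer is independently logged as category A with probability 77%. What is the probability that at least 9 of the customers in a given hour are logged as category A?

0.2520

Thinning: the customers that are logged as category A themselves form a Poisson process with rate 0.77 × 8.9 = 6.853 per hour.
So μ = 6.853.
P(N ≥ 9) = 1 − P(N ≤ 8) ≈ 0.2520.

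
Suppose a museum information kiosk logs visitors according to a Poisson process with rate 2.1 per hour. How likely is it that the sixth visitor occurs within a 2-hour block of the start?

0.2469

Over the interval, μ = 2.1 × 2 = 4.2 (a 2-hour block = 2 hours).
The sixth arrival falls in the interval iff at least 6 events occur there: P(S_6 ≤ t) = P(N ≥ 6) = 1 − P(N ≤ 5) ≈ 0.2469.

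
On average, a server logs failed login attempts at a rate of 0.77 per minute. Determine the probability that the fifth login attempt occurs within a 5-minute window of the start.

Over the interval, μ = 0.77 × 5 = 3.85 (a 5-minute window = 5 minutes).
The fifth arrival falls in the interval iff at least 5 events occur there: P(S_5 ≤ t) = P(N ≥ 5) = 1 − P(N ≤ 4) ≈ 0.3419.

0.3419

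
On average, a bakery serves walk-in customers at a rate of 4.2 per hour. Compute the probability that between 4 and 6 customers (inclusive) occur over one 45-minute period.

0.3447

Over the interval, μ = 4.2 × 0.75 = 3.15 (a 45-minute period = 0.75 hours).
P(4 ≤ N ≤ 6) = Σ_{j=4}^{6} e^(−3.15) · 3.15^j/j! ≈ 0.3447.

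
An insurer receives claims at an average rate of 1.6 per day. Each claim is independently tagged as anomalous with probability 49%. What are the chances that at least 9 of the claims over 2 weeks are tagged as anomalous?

0.7659

Thinning: the claims that are tagged as anomalous themselves form a Poisson process with rate 0.49 × 1.6 = 0.784 per day.
Over the interval, μ = 0.784 × 14 = 10.976 (2 weeks = 14 days).
P(N ≥ 9) = 1 − P(N ≤ 8) ≈ 0.7659.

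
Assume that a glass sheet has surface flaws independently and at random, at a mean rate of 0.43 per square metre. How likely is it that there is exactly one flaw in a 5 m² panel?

0.2504

Over the interval, μ = 0.43 × 5 = 2.15 (a 5 m² panel = 5 square metres).
P(N = 1) = e^(−μ) μ^1/1! = e^(−2.15) · 2.15^1/1 ≈ 0.2504.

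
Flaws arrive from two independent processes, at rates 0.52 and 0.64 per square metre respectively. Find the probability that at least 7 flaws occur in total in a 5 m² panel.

0.3616

Independent Poisson processes superpose: combined rate λ = 0.52 + 0.64 = 1.16 per square metre.
Over the interval, μ = 1.16 × 5 = 5.8 (a 5 m² panel = 5 square metres).
P(N ≥ 7) = 1 − P(N ≤ 6) ≈ 0.3616.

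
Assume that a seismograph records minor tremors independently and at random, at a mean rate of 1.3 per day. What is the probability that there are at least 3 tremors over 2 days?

0.4816

Over the interval, μ = 1.3 × 2 = 2.6 (2 days).
P(N ≥ 3) = 1 − P(N ≤ 2) = 1 − Σ_{j=0}^{2} e^(−μ) μ^j/j! ≈ 0.4816.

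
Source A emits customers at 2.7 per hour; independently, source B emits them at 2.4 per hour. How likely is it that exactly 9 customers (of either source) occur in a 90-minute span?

Independent Poisson processes superpose: combined rate λ = 2.7 + 2.4 = 5.1 per hour.
Over the interval, μ = 5.1 × 1.5 = 7.65 (a 90-minute span = 1.5 hours).
P(N = 9) = e^(−7.65) · 7.65^9/9! ≈ 0.1177.

0.1177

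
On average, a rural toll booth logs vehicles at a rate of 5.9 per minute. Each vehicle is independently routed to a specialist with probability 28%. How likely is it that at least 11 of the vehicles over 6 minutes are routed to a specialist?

0.4060

Thinning: the vehicles that are routed to a specialist themselves form a Poisson process with rate 0.28 × 5.9 = 1.652 per minute.
Over the interval, μ = 1.652 × 6 = 9.912 (6 minutes).
P(N ≥ 11) = 1 − P(N ≤ 10) ≈ 0.4060.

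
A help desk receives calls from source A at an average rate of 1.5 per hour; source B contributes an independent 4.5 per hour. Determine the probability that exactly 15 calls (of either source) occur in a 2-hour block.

0.0724

Independent Poisson processes superpose: combined rate λ = 1.5 + 4.5 = 6 per hour.
Over the interval, μ = 6 × 2 = 12 (a 2-hour block = 2 hours).
P(N = 15) = e^(−12) · 12^15/15! ≈ 0.0724.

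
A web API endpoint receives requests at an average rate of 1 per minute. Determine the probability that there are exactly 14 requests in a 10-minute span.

0.0521

Over the interval, μ = 1 × 10 = 10 (a 10-minute span = 10 minutes).
P(N = 14) = e^(−μ) μ^14/14! = e^(−10) · 10^14/87178291200 ≈ 0.0521.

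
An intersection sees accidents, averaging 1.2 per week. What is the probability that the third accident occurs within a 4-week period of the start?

Over the interval, μ = 1.2 × 4 = 4.8 (a 4-week period = 4 weeks).
The third arrival falls in the interval iff at least 3 events occur there: P(S_3 ≤ t) = P(N ≥ 3) = 1 − P(N ≤ 2) ≈ 0.8575.

0.8575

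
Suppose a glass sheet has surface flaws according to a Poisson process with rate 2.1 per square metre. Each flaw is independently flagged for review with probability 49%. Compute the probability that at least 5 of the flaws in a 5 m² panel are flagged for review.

Thinning: the flaws that are flagged for review themselves form a Poisson process with rate 0.49 × 2.1 = 1.029 per square metre.
Over the interval, μ = 1.029 × 5 = 5.145 (a 5 m² panel = 5 square metres).
P(N ≥ 5) = 1 − P(N ≤ 4) ≈ 0.5846.

0.5846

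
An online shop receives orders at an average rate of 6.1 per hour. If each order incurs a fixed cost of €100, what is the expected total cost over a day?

€14640

E[N] = 6.1 × 24 = 146.4 (a day = 24 hours); E[cost] = 146.4 × €100 = €14640.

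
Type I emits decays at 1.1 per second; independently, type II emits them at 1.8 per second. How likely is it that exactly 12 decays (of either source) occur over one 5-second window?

Independent Poisson processes superpose: combined rate λ = 1.1 + 1.8 = 2.9 per second.
Over the interval, μ = 2.9 × 5 = 14.5 (a 5-second window = 5 seconds).
P(N = 12) = e^(−14.5) · 14.5^12/12! ≈ 0.0910.

0.0910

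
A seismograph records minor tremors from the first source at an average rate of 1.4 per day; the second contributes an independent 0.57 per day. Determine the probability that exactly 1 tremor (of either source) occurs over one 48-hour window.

0.0766

Independent Poisson processes superpose: combined rate λ = 1.4 + 0.57 = 1.97 per day.
Over the interval, μ = 1.97 × 2 = 3.94 (a 48-hour window = 2 days).
P(N = 1) = e^(−3.94) · 3.94^1/1! ≈ 0.0766.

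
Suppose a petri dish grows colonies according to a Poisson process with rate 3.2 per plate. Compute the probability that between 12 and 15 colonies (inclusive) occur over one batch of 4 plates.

Over the interval, μ = 3.2 × 4 = 12.8 (a batch of 4 plates = 4 plates).
P(12 ≤ N ≤ 15) = Σ_{j=12}^{15} e^(−12.8) · 12.8^j/j! ≈ 0.4073.

0.4073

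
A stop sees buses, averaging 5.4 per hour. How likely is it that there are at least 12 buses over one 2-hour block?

0.3969

Over the interval, μ = 5.4 × 2 = 10.8 (a 2-hour block = 2 hours).
P(N ≥ 12) = 1 − P(N ≤ 11) = 1 − Σ_{j=0}^{11} e^(−μ) μ^j/j! ≈ 0.3969.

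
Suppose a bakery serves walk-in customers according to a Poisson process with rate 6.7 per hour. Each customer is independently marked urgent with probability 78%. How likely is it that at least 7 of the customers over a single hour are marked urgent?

0.2716

Thinning: the customers that are marked urgent themselves form a Poisson process with rate 0.78 × 6.7 = 5.226 per hour.
So μ = 5.226.
P(N ≥ 7) = 1 − P(N ≤ 6) ≈ 0.2716.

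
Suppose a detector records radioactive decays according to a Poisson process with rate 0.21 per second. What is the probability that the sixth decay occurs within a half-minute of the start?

0.6012

Over the interval, μ = 0.21 × 30 = 6.3 (a half-minute = 30 seconds).
The sixth arrival falls in the interval iff at least 6 events occur there: P(S_6 ≤ t) = P(N ≥ 6) = 1 − P(N ≤ 5) ≈ 0.6012.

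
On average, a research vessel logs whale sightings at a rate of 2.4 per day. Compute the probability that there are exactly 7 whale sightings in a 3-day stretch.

0.1486

Over the interval, μ = 2.4 × 3 = 7.2 (a 3-day stretch = 3 days).
P(N = 7) = e^(−μ) μ^7/7! = e^(−7.2) · 7.2^7/5040 ≈ 0.1486.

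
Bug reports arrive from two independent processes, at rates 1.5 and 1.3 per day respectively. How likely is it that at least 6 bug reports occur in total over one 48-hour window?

Independent Poisson processes superpose: combined rate λ = 1.5 + 1.3 = 2.8 per day.
Over the interval, μ = 2.8 × 2 = 5.6 (a 48-hour window = 2 days).
P(N ≥ 6) = 1 − P(N ≤ 5) ≈ 0.4881.

0.4881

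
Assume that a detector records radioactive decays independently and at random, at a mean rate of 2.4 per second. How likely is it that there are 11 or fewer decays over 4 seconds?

Over the interval, μ = 2.4 × 4 = 9.6 (4 seconds).
P(N ≤ 11) = Σ_{j=0}^{11} e^(−μ) μ^j/j! ≈ 0.7412.

0.7412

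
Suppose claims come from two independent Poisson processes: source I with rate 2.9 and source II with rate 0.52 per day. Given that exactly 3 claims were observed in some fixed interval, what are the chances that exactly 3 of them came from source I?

Given the total, each event is independently from source I with probability p = λ_I/(λ_I+λ_II) = 2.9/3.42 ≈ 0.8480.
So K ~ Binomial(3, 2.9/3.42): P(K = 3) = C(3,3) · (2.9/3.42)^3 · (0.52/3.42)^0 ≈ 0.6097.

0.6097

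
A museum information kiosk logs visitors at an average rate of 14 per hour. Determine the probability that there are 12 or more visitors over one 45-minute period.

0.3613

Over the interval, μ = 14 × 0.75 = 10.5 (a 45-minute period = 0.75 hours).
P(N ≥ 12) = 1 − P(N ≤ 11) = 1 − Σ_{j=0}^{11} e^(−μ) μ^j/j! ≈ 0.3613.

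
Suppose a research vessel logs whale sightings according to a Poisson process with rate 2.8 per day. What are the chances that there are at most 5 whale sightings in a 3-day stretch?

Over the interval, μ = 2.8 × 3 = 8.4 (a 3-day stretch = 3 days).
P(N ≤ 5) = Σ_{j=0}^{5} e^(−μ) μ^j/j! ≈ 0.1573.

0.1573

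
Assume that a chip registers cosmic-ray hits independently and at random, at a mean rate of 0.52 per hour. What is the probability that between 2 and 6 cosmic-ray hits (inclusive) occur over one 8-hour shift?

0.7915

Over the interval, μ = 0.52 × 8 = 4.16 (an 8-hour shift = 8 hours).
P(2 ≤ N ≤ 6) = Σ_{j=2}^{6} e^(−4.16) · 4.16^j/j! ≈ 0.7915.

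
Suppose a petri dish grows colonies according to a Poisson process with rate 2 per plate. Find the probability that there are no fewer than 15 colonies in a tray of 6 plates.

Over the interval, μ = 2 × 6 = 12 (a tray of 6 plates = 6 plates).
P(N ≥ 15) = 1 − P(N ≤ 14) = 1 − Σ_{j=0}^{14} e^(−μ) μ^j/j! ≈ 0.2280.

0.2280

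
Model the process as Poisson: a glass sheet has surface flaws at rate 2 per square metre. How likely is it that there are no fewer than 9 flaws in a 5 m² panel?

Over the interval, μ = 2 × 5 = 10 (a 5 m² panel = 5 square metres).
P(N ≥ 9) = 1 − P(N ≤ 8) = 1 − Σ_{j=0}^{8} e^(−μ) μ^j/j! ≈ 0.6672.

0.6672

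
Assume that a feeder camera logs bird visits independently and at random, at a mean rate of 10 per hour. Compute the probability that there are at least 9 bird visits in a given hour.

0.6672

With mean μ = 10 per hour,
P(N ≥ 9) = 1 − P(N ≤ 8) = 1 − Σ_{j=0}^{8} e^(−μ) μ^j/j! ≈ 0.6672.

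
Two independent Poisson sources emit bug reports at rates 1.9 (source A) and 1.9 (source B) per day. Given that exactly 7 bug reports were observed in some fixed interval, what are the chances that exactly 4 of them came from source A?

Given the total, each event is independently from source A with probability p = λ_A/(λ_A+λ_B) = 1.9/3.8 = 0.5000.
So K ~ Binomial(7, 1.9/3.8): P(K = 4) = C(7,4) · (1.9/3.8)^4 · (1.9/3.8)^3 ≈ 0.2734.

0.2734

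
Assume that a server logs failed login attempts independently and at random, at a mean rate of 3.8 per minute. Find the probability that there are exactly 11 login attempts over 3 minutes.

0.1185

Over the interval, μ = 3.8 × 3 = 11.4 (3 minutes).
P(N = 11) = e^(−μ) μ^11/11! = e^(−11.4) · 11.4^11/39916800 ≈ 0.1185.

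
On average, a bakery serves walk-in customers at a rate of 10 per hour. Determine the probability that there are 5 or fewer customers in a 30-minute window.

Over the interval, μ = 10 × 0.5 = 5 (a 30-minute window = 0.5 hours).
P(N ≤ 5) = Σ_{j=0}^{5} e^(−μ) μ^j/j! ≈ 0.6160.

0.6160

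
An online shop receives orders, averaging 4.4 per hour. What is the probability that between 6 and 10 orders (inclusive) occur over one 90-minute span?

0.5728

Over the interval, μ = 4.4 × 1.5 = 6.6 (a 90-minute span = 1.5 hours).
P(6 ≤ N ≤ 10) = Σ_{j=6}^{10} e^(−6.6) · 6.6^j/j! ≈ 0.5728.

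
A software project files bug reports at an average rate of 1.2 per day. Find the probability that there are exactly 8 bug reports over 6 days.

0.1337

Over the interval, μ = 1.2 × 6 = 7.2 (6 days).
P(N = 8) = e^(−μ) μ^8/8! = e^(−7.2) · 7.2^8/40320 ≈ 0.1337.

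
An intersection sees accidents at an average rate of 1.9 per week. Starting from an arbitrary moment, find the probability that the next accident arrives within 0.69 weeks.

0.7304

Inter-arrival times are exponential with rate λ = 1.9 per week.
P(T ≤ 0.69) = 1 − e^(−λt) = 1 − e^(−1.9 × 0.69) = 1 − e^(−1.311) ≈ 0.7304.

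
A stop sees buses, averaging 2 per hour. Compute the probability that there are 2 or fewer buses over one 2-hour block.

0.2381

Over the interval, μ = 2 × 2 = 4 (a 2-hour block = 2 hours).
P(N ≤ 2) = Σ_{j=0}^{2} e^(−μ) μ^j/j! ≈ 0.2381.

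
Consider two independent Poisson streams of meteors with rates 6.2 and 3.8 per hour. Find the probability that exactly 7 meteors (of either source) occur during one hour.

Independent Poisson processes superpose: combined rate λ = 6.2 + 3.8 = 10 per hour.
So μ = 10.
P(N = 7) = e^(−10) · 10^7/7! ≈ 0.0901.

0.0901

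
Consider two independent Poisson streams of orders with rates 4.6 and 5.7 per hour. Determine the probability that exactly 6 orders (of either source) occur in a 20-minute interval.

Independent Poisson processes superpose: combined rate λ = 4.6 + 5.7 = 10.3 per hour.
Over the interval, μ = 10.3 × 1/3 ≈ 3.43333 (a 20-minute interval = 1/3 hours).
P(N = 6) = e^(−3.43333) · 3.43333^6/6! ≈ 0.0734.

0.0734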